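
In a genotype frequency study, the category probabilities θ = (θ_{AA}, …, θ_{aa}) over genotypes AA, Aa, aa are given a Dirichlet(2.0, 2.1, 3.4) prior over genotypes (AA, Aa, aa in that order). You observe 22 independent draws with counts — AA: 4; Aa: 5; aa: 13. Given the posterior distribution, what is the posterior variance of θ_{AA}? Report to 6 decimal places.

0.005312

The Dirichlet prior is conjugate to the Multinomial likelihood: each posterior αⱼ = prior αⱼ + observed count nⱼ.
Posterior concentration: (6.0, 7.1, 16.4), total = 29.5.
Var[θ_j] = α_j(Σα−α_j)/((Σα)²(Σα+1)) = 6.0·23.5/(29.5²·30.5) = 0.005312.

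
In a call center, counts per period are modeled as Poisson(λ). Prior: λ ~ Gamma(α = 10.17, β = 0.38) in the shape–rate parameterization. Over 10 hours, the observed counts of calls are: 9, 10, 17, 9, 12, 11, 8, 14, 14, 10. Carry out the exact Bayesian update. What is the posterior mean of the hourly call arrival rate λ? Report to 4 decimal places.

With a Gamma(shape α, rate β) prior, the Poisson likelihood is conjugate: the posterior is Gamma(α + ΣXᵢ, β + n).
Sum of counts S = 114 over n = 10 hours.
Posterior: Gamma(α+S, β+n) = Gamma(10.17+114, 0.38+10) = Gamma(124.17, 10.38).
Posterior mean = α/β = 124.17/10.38 = 11.9624.

11.9624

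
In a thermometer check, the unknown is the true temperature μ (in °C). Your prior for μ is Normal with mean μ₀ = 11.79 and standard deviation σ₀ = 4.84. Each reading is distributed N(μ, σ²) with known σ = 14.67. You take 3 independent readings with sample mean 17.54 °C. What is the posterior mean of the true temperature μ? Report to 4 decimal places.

13.2055

For Normal data with known variance σ², a Normal(μ₀, σ₀²) prior on μ is conjugate. Posterior precision = 1/σ₀² + n/σ²; posterior mean is the precision-weighted average of μ₀ and x̄.
n·x̄ = 3·17.54 = 52.62.
σ₀² = 4.84² = 23.4256, σ² = 14.67² = 215.2089; σ² + n·σ₀² = 215.2089 + 3·23.4256 = 285.4857.
Posterior mean = (μ₀/σ₀² + n·x̄/σ²)/(1/σ₀² + n/σ²) = (σ²·μ₀ + σ₀²·n·x̄)/(σ² + n·σ₀²) = (215.2089·11.79 + 23.4256·52.62)/285.4857 = 3769.968003/285.4857 = 13.2055.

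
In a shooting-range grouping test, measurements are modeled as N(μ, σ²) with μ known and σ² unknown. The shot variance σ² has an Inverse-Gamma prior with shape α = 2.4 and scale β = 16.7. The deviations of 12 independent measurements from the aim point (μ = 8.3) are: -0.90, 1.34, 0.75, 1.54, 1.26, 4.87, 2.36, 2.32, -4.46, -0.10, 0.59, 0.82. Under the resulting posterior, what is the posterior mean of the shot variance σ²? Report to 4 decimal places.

With known mean μ and an Inverse-Gamma(α, β) prior on σ², the Normal likelihood is conjugate: posterior is Inv-Gamma(α + n/2, β + Σ(xᵢ−μ)²/2).
Σ(xᵢ−μ)² = (-0.90)² + (1.34)² + (0.75)² + (1.54)² + (1.26)² + (4.87)² + (2.36)² + (2.32)² + (-4.46)² + (-0.10)² + (0.59)² + (0.82)² = 62.7183.
Posterior: Inv-Gamma(2.4 + 12/2, 16.7 + 62.7183/2) = Inv-Gamma(8.40, 48.05915).
E[σ²|data] = β/(α−1) = 48.05915/7.40 = 6.4945.

6.4945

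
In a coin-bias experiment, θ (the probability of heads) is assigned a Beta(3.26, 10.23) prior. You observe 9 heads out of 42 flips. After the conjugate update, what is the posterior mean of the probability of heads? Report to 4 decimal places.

0.2209

The Beta prior is conjugate to a Binomial/Bernoulli likelihood; the update adds successes to α and failures to β.
Posterior: Beta(α+k, β+n−k) = Beta(3.26+9, 10.23+33) = Beta(12.26, 43.23).
Posterior mean = α/(α+β) = 12.26/55.49 = 0.2209.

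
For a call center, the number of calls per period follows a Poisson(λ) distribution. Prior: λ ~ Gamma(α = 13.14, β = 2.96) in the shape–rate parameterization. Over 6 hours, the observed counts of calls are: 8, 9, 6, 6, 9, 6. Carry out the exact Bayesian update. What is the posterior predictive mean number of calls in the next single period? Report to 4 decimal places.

With a Gamma(shape α, rate β) prior, the Poisson likelihood is conjugate: the posterior is Gamma(α + ΣXᵢ, β + n).
Sum of counts S = 44 over n = 6 hours.
Posterior: Gamma(α+S, β+n) = Gamma(13.14+44, 2.96+6) = Gamma(57.14, 8.96).
The predictive distribution for one future period is NegBinom with mean α/β = 6.3772.

6.3772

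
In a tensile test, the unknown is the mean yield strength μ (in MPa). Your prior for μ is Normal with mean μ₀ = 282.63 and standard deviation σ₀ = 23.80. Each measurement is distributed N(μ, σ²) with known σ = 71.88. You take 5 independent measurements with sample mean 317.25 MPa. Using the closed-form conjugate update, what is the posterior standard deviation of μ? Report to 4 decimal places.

For Normal data with known variance σ², a Normal(μ₀, σ₀²) prior on μ is conjugate. Posterior precision = 1/σ₀² + n/σ²; posterior mean is the precision-weighted average of μ₀ and x̄.
σ₀² = 23.80² = 566.44, σ² = 71.88² = 5166.7344; σ² + n·σ₀² = 5166.7344 + 5·566.44 = 7998.9344.
Posterior precision = 1/σ₀² + n/σ² = 1/566.44 + 5/5166.7344 = (σ² + n·σ₀²)/(σ₀²σ²) = 7998.9344/(566.44·5166.7344); posterior variance σₙ² = σ₀²σ²/(σ² + n·σ₀²) = 566.44·5166.7344/7998.9344 = 365.879364.
Posterior SD = √σₙ² = √(566.44·5166.7344/7998.9344) = 19.1280.

19.1280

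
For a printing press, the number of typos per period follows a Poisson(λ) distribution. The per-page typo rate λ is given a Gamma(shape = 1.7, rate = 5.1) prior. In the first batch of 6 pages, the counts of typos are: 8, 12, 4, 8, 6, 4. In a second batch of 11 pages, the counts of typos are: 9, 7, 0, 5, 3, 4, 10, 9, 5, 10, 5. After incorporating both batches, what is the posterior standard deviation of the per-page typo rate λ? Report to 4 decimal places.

0.4761

With a Gamma(shape α, rate β) prior, the Poisson likelihood is conjugate: the posterior is Gamma(α + ΣXᵢ, β + n).
Batch 1: sum of counts S = 42 over n = 6 pages.
After batch 1: Gamma(α+S, β+n) = Gamma(1.7+42, 5.1+6) = Gamma(43.7, 11.1).
Batch 2: sum of counts S = 67 over n = 11 pages.
After batch 2: Gamma(α+S, β+n) = Gamma(43.7+67, 11.1+11) = Gamma(110.7, 22.1).
SD = √α/β = √110.7/22.1 = 0.4761.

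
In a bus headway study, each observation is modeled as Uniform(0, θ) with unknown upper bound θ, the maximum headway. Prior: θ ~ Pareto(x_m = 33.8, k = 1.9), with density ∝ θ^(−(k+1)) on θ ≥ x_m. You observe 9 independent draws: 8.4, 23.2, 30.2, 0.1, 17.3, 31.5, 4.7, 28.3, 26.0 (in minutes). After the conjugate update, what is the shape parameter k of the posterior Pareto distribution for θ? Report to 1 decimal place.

10.9

A Pareto(scale x_m, shape k) prior on the upper bound θ of Uniform(0, θ) is conjugate: posterior is Pareto(max(x_m, max xᵢ), k + n).
Sample maximum = 31.5; prior scale x_m = 33.8 → posterior scale = max = 33.8.
Posterior shape = 1.9 + 9 = 10.9.
Posterior shape k = 10.9.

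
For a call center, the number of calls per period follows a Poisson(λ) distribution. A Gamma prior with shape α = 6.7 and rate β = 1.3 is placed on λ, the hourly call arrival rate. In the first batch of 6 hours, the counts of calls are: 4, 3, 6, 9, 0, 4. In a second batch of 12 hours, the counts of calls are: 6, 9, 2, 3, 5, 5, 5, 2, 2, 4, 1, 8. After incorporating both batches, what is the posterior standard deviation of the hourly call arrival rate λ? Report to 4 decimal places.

With a Gamma(shape α, rate β) prior, the Poisson likelihood is conjugate: the posterior is Gamma(α + ΣXᵢ, β + n).
Batch 1: sum of counts S = 26 over n = 6 hours.
After batch 1: Gamma(α+S, β+n) = Gamma(6.7+26, 1.3+6) = Gamma(32.7, 7.3).
Batch 2: sum of counts S = 52 over n = 12 hours.
After batch 2: Gamma(α+S, β+n) = Gamma(32.7+52, 7.3+12) = Gamma(84.7, 19.3).
SD = √α/β = √84.7/19.3 = 0.4769.

0.4769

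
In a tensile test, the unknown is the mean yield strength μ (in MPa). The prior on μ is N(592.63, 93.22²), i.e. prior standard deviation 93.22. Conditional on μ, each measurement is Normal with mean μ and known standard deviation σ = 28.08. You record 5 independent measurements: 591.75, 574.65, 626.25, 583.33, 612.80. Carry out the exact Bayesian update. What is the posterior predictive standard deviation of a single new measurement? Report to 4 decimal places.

30.7144

For Normal data with known variance σ², a Normal(μ₀, σ₀²) prior on μ is conjugate. Posterior precision = 1/σ₀² + n/σ²; posterior mean is the precision-weighted average of μ₀ and x̄.
σ₀² = 93.22² = 8689.9684, σ² = 28.08² = 788.4864; σ² + n·σ₀² = 788.4864 + 5·8689.9684 = 44238.3284.
Posterior precision = 1/σ₀² + n/σ² = 1/8689.9684 + 5/788.4864 = (σ² + n·σ₀²)/(σ₀²σ²) = 44238.3284/(8689.9684·788.4864); posterior variance σₙ² = σ₀²σ²/(σ² + n·σ₀²) = 8689.9684·788.4864/44238.3284 = 154.886546.
Predictive variance for one new observation = σₙ² + σ² = 8689.9684·788.4864/44238.3284 + 788.4864 = σ²·(σ₀² + 44238.3284)/44238.3284 = 788.4864·52928.2968/44238.3284 = 943.372946; SD = √(788.4864·52928.2968/44238.3284) = 30.7144.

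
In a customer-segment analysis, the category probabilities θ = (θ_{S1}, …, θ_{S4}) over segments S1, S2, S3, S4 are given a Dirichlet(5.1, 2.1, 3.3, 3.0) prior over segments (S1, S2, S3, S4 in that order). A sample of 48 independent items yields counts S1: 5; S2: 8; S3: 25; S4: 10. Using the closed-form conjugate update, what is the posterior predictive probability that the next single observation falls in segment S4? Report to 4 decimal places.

0.2114

The Dirichlet prior is conjugate to the Multinomial likelihood: each posterior αⱼ = prior αⱼ + observed count nⱼ.
Posterior concentration: (10.1, 10.1, 28.3, 13.0), total = 61.5.
P(next = S4 | data) = α_{S4}/Σα = 0.2114.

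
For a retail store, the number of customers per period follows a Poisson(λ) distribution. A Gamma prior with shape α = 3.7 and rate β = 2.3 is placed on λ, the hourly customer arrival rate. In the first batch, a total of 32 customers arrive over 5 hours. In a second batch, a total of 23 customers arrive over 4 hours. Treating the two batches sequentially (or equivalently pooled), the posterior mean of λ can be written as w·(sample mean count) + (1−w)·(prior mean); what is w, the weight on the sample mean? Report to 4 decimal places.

0.7965

With a Gamma(shape α, rate β) prior, the Poisson likelihood is conjugate: the posterior is Gamma(α + ΣXᵢ, β + n).
Total number of hours: n = 5 + 4 = 9.
Posterior mean = (α₀+S)/(β₀+n) = [n/(β₀+n)]·(S/n) + [β₀/(β₀+n)]·(α₀/β₀), so only n and β₀ enter the weight.
Weight on data w = n/(β₀+n) = 9/(2.3+9) = 9/11.3 = 0.7965.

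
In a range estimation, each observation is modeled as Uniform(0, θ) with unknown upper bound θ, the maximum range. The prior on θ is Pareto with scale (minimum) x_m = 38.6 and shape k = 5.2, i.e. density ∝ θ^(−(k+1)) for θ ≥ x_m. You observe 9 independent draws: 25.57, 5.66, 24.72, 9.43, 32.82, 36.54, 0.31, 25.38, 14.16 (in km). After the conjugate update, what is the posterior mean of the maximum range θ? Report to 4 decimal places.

A Pareto(scale x_m, shape k) prior on the upper bound θ of Uniform(0, θ) is conjugate: posterior is Pareto(max(x_m, max xᵢ), k + n).
Sample maximum = 36.54; prior scale x_m = 38.6 → posterior scale = max = 38.60.
Posterior shape = 5.2 + 9 = 14.2.
E[θ|data] = k·x_m/(k−1) = 14.2·38.60/13.2 = 41.5242.

41.5242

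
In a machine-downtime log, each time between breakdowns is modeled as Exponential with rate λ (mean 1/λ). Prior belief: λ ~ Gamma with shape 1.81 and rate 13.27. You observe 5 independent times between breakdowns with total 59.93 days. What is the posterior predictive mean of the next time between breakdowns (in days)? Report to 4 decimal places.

With a Gamma(shape α, rate β) prior on the exponential rate λ, the posterior after n observations with total T = Σxᵢ is Gamma(α+n, β+T).
Posterior: Gamma(1.81+5, 13.27+59.93) = Gamma(6.81, 73.20).
The predictive distribution for the next observation is Lomax; its mean is β/(α−1) = 73.20/5.81 = 12.5990.

12.5990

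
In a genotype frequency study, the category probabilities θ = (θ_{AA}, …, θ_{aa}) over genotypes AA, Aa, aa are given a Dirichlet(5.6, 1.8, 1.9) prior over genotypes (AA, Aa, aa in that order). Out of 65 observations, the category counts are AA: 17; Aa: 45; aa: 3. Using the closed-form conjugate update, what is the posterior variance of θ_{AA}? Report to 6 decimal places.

The Dirichlet prior is conjugate to the Multinomial likelihood: each posterior αⱼ = prior αⱼ + observed count nⱼ.
Posterior concentration: (22.6, 46.8, 4.9), total = 74.3.
Var[θ_j] = α_j(Σα−α_j)/((Σα)²(Σα+1)) = 22.6·51.7/(74.3²·75.3) = 0.002811.

0.002811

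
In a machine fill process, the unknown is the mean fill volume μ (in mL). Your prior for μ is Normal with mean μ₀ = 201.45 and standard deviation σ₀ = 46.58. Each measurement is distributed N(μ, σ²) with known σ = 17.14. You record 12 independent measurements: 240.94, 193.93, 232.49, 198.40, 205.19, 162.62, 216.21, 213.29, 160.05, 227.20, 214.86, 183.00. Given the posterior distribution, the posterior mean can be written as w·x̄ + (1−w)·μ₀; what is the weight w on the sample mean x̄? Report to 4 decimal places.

0.9888

For Normal data with known variance σ², a Normal(μ₀, σ₀²) prior on μ is conjugate. Posterior precision = 1/σ₀² + n/σ²; posterior mean is the precision-weighted average of μ₀ and x̄.
σ₀² = 46.58² = 2169.6964, σ² = 17.14² = 293.7796. Prior precision 1/σ₀² = 1/2169.6964; data precision n/σ² = 12/293.7796.
w = (n/σ²)/(1/σ₀² + n/σ²) = n·σ₀²/(σ² + n·σ₀²) = 12·2169.6964/(293.7796 + 12·2169.6964) = 26036.3568/26330.1364 = 0.9888.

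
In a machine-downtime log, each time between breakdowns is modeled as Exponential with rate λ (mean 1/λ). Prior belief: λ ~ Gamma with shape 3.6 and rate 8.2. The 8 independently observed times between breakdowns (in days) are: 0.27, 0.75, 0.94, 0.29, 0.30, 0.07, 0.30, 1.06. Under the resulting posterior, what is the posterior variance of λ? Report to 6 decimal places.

With a Gamma(shape α, rate β) prior on the exponential rate λ, the posterior after n observations with total T = Σxᵢ is Gamma(α+n, β+T).
Sum of observations T = 3.98 days; n = 8.
Posterior: Gamma(3.6+8, 8.2+3.98) = Gamma(11.6, 12.18).
Var = α/β² = 0.078192.

0.078192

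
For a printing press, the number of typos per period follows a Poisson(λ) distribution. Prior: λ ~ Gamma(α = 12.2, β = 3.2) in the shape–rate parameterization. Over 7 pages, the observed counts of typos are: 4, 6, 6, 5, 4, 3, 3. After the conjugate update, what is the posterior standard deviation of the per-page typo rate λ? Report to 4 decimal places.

0.6444

With a Gamma(shape α, rate β) prior, the Poisson likelihood is conjugate: the posterior is Gamma(α + ΣXᵢ, β + n).
Sum of counts S = 31 over n = 7 pages.
Posterior: Gamma(α+S, β+n) = Gamma(12.2+31, 3.2+7) = Gamma(43.2, 10.2).
SD = √α/β = √43.2/10.2 = 0.6444.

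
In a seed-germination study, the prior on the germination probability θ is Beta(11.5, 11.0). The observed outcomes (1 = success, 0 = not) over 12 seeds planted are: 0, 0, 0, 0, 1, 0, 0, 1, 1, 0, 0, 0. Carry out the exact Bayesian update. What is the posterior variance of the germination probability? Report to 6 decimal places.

The Beta prior is conjugate to a Binomial/Bernoulli likelihood; the update adds successes to α and failures to β.
Posterior: Beta(α+k, β+n−k) = Beta(11.5+3, 11.0+9) = Beta(14.5, 20.0).
Var = αβ/((α+β)²(α+β+1)) = 14.5·20.0/(34.5²·35.5) = 0.006863.

0.006863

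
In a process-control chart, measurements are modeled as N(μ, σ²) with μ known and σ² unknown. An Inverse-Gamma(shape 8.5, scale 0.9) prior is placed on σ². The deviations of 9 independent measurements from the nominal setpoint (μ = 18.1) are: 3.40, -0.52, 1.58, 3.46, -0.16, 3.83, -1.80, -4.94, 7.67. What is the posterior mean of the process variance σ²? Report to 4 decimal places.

With known mean μ and an Inverse-Gamma(α, β) prior on σ², the Normal likelihood is conjugate: posterior is Inv-Gamma(α + n/2, β + Σ(xᵢ−μ)²/2).
Σ(xᵢ−μ)² = (3.40)² + (-0.52)² + (1.58)² + (3.46)² + (-0.16)² + (3.83)² + (-1.80)² + (-4.94)² + (7.67)² = 127.4654.
Posterior: Inv-Gamma(8.5 + 9/2, 0.9 + 127.4654/2) = Inv-Gamma(13.00, 64.63270).
E[σ²|data] = β/(α−1) = 64.63270/12.00 = 5.3861.

5.3861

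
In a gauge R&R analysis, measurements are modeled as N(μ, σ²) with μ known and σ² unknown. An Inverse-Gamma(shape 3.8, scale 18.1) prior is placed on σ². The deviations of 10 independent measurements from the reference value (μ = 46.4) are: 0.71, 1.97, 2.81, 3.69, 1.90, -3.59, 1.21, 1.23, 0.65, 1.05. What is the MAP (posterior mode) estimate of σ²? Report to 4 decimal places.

With known mean μ and an Inverse-Gamma(α, β) prior on σ², the Normal likelihood is conjugate: posterior is Inv-Gamma(α + n/2, β + Σ(xᵢ−μ)²/2).
Σ(xᵢ−μ)² = (0.71)² + (1.97)² + (2.81)² + (3.69)² + (1.90)² + (-3.59)² + (1.21)² + (1.23)² + (0.65)² + (1.05)² = 46.8973.
Posterior: Inv-Gamma(3.8 + 10/2, 18.1 + 46.8973/2) = Inv-Gamma(8.80, 41.54865).
Mode = β/(α+1) = 41.54865/9.80 = 4.2397.

4.2397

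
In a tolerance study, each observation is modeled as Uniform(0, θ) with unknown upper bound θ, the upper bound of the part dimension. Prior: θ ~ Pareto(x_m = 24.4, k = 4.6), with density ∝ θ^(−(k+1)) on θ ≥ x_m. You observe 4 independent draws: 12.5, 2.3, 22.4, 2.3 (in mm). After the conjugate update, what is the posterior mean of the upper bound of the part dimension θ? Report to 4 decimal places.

A Pareto(scale x_m, shape k) prior on the upper bound θ of Uniform(0, θ) is conjugate: posterior is Pareto(max(x_m, max xᵢ), k + n).
Sample maximum = 22.4; prior scale x_m = 24.4 → posterior scale = max = 24.4.
Posterior shape = 4.6 + 4 = 8.6.
E[θ|data] = k·x_m/(k−1) = 8.6·24.4/7.6 = 27.6105.

27.6105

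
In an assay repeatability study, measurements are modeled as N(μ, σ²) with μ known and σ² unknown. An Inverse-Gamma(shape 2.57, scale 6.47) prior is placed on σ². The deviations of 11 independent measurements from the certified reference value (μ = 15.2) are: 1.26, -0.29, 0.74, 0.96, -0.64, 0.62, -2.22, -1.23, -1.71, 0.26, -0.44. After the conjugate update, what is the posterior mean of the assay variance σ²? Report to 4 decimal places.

1.8742

With known mean μ and an Inverse-Gamma(α, β) prior on σ², the Normal likelihood is conjugate: posterior is Inv-Gamma(α + n/2, β + Σ(xᵢ−μ)²/2).
Σ(xᵢ−μ)² = (1.26)² + (-0.29)² + (0.74)² + (0.96)² + (-0.64)² + (0.62)² + (-2.22)² + (-1.23)² + (-1.71)² + (0.26)² + (-0.44)² = 13.5615.
Posterior: Inv-Gamma(2.57 + 11/2, 6.47 + 13.5615/2) = Inv-Gamma(8.07, 13.25075).
E[σ²|data] = β/(α−1) = 13.25075/7.07 = 1.8742.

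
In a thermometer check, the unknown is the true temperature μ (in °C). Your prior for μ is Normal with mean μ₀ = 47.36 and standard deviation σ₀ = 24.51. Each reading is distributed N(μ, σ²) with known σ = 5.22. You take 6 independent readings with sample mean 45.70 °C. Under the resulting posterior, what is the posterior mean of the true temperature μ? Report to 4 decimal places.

45.7125

For Normal data with known variance σ², a Normal(μ₀, σ₀²) prior on μ is conjugate. Posterior precision = 1/σ₀² + n/σ²; posterior mean is the precision-weighted average of μ₀ and x̄.
n·x̄ = 6·45.70 = 274.2.
σ₀² = 24.51² = 600.7401, σ² = 5.22² = 27.2484; σ² + n·σ₀² = 27.2484 + 6·600.7401 = 3631.689.
Posterior mean = (μ₀/σ₀² + n·x̄/σ²)/(1/σ₀² + n/σ²) = (σ²·μ₀ + σ₀²·n·x̄)/(σ² + n·σ₀²) = (27.2484·47.36 + 600.7401·274.2)/3631.689 = 166013.419644/3631.689 = 45.7125.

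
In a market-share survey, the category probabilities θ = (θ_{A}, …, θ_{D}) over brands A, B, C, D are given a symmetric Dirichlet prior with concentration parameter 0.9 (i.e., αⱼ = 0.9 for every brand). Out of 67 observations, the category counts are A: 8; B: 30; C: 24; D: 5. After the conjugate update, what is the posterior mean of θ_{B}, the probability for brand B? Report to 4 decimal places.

0.4377

The Dirichlet prior is conjugate to the Multinomial likelihood: each posterior αⱼ = prior αⱼ + observed count nⱼ.
Posterior concentration: (8.9, 30.9, 24.9, 5.9), total = 70.6.
E[θ_{B}|data] = α_{B}/Σα = 30.9/70.6 = 0.4377.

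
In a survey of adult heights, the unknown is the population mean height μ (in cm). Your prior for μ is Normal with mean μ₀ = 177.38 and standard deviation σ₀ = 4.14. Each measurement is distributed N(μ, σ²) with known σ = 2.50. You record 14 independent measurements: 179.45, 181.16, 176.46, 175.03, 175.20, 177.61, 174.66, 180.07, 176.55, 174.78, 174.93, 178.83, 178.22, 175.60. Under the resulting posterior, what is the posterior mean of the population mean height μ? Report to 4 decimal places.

177.0479

For Normal data with known variance σ², a Normal(μ₀, σ₀²) prior on μ is conjugate. Posterior precision = 1/σ₀² + n/σ²; posterior mean is the precision-weighted average of μ₀ and x̄.
Σxᵢ = 179.45 + 181.16 + 176.46 + 175.03 + 175.20 + 177.61 + 174.66 + 180.07 + 176.55 + 174.78 + 174.93 + 178.83 + 178.22 + 175.60 = 2478.55, so n·x̄ = 2478.55.
σ₀² = 4.14² = 17.1396, σ² = 2.50² = 6.25; σ² + n·σ₀² = 6.25 + 14·17.1396 = 246.2044.
Posterior mean = (μ₀/σ₀² + n·x̄/σ²)/(1/σ₀² + n/σ²) = (σ²·μ₀ + σ₀²·n·x̄)/(σ² + n·σ₀²) = (6.25·177.38 + 17.1396·2478.55)/246.2044 = 43589.98058/246.2044 = 177.0479.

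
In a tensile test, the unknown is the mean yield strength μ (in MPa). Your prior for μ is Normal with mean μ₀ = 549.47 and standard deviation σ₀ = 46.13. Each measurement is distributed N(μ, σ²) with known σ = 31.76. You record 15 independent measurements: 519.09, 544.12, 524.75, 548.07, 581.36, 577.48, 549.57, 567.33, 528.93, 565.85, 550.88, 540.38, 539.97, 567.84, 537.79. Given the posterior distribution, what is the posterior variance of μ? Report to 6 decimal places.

For Normal data with known variance σ², a Normal(μ₀, σ₀²) prior on μ is conjugate. Posterior precision = 1/σ₀² + n/σ²; posterior mean is the precision-weighted average of μ₀ and x̄.
σ₀² = 46.13² = 2127.9769, σ² = 31.76² = 1008.6976; σ² + n·σ₀² = 1008.6976 + 15·2127.9769 = 32928.3511.
Posterior precision = 1/σ₀² + n/σ² = 1/2127.9769 + 15/1008.6976 = (σ² + n·σ₀²)/(σ₀²σ²) = 32928.3511/(2127.9769·1008.6976); posterior variance σₙ² = σ₀²σ²/(σ² + n·σ₀²) = 2127.9769·1008.6976/32928.3511 = 65.186537.

65.186537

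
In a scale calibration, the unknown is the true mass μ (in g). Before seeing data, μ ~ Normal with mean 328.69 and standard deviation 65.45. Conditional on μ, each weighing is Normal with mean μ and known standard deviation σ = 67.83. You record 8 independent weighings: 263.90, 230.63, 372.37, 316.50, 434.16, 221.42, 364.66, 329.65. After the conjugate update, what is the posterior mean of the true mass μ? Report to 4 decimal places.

318.0850

For Normal data with known variance σ², a Normal(μ₀, σ₀²) prior on μ is conjugate. Posterior precision = 1/σ₀² + n/σ²; posterior mean is the precision-weighted average of μ₀ and x̄.
Σxᵢ = 263.90 + 230.63 + 372.37 + 316.50 + 434.16 + 221.42 + 364.66 + 329.65 = 2533.29, so n·x̄ = 2533.29.
σ₀² = 65.45² = 4283.7025, σ² = 67.83² = 4600.9089; σ² + n·σ₀² = 4600.9089 + 8·4283.7025 = 38870.5289.
Posterior mean = (μ₀/σ₀² + n·x̄/σ²)/(1/σ₀² + n/σ²) = (σ²·μ₀ + σ₀²·n·x̄)/(σ² + n·σ₀²) = (4600.9089·328.69 + 4283.7025·2533.29)/38870.5289 = 12364133.452566/38870.5289 = 318.0850.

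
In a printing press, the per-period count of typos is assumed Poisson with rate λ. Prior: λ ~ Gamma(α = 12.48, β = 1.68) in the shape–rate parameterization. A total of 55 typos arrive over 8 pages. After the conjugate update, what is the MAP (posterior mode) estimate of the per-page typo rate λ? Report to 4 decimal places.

6.8678

With a Gamma(shape α, rate β) prior, the Poisson likelihood is conjugate: the posterior is Gamma(α + ΣXᵢ, β + n).
Posterior: Gamma(α+S, β+n) = Gamma(12.48+55, 1.68+8) = Gamma(67.48, 9.68).
Mode of Gamma(α,β) for α≥1 is (α−1)/β = 66.48/9.68 = 6.8678.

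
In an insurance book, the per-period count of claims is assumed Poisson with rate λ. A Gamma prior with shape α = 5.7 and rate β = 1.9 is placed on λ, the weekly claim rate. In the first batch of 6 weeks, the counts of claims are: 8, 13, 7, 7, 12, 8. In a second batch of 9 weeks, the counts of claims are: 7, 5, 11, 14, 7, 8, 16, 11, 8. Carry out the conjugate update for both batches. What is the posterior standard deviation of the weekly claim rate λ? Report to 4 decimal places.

0.7191

With a Gamma(shape α, rate β) prior, the Poisson likelihood is conjugate: the posterior is Gamma(α + ΣXᵢ, β + n).
Batch 1: sum of counts S = 55 over n = 6 weeks.
After batch 1: Gamma(α+S, β+n) = Gamma(5.7+55, 1.9+6) = Gamma(60.7, 7.9).
Batch 2: sum of counts S = 87 over n = 9 weeks.
After batch 2: Gamma(α+S, β+n) = Gamma(60.7+87, 7.9+9) = Gamma(147.7, 16.9).
SD = √α/β = √147.7/16.9 = 0.7191.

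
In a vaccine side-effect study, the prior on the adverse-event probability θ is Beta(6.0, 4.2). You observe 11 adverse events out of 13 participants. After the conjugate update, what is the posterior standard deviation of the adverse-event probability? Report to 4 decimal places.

0.0900

The Beta prior is conjugate to a Binomial/Bernoulli likelihood; the update adds successes to α and failures to β.
Posterior: Beta(α+k, β+n−k) = Beta(6.0+11, 4.2+2) = Beta(17.0, 6.2).
Var = αβ/((α+β)²(α+β+1)) = 17.0·6.2/(23.2²·24.2) = 0.00809188; SD = √0.00809188 = 0.0900.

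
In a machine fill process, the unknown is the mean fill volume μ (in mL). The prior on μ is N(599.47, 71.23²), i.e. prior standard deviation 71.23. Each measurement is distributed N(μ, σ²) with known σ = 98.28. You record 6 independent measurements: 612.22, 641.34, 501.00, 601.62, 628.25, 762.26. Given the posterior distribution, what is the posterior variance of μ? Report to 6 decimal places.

For Normal data with known variance σ², a Normal(μ₀, σ₀²) prior on μ is conjugate. Posterior precision = 1/σ₀² + n/σ²; posterior mean is the precision-weighted average of μ₀ and x̄.
σ₀² = 71.23² = 5073.7129, σ² = 98.28² = 9658.9584; σ² + n·σ₀² = 9658.9584 + 6·5073.7129 = 40101.2358.
Posterior precision = 1/σ₀² + n/σ² = 1/5073.7129 + 6/9658.9584 = (σ² + n·σ₀²)/(σ₀²σ²) = 40101.2358/(5073.7129·9658.9584); posterior variance σₙ² = σ₀²σ²/(σ² + n·σ₀²) = 5073.7129·9658.9584/40101.2358 = 1222.076598.

1222.076598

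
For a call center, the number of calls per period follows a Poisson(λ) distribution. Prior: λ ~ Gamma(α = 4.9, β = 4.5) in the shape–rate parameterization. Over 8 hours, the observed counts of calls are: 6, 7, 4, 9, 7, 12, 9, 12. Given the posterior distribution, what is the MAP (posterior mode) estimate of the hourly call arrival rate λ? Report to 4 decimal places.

With a Gamma(shape α, rate β) prior, the Poisson likelihood is conjugate: the posterior is Gamma(α + ΣXᵢ, β + n).
Sum of counts S = 66 over n = 8 hours.
Posterior: Gamma(α+S, β+n) = Gamma(4.9+66, 4.5+8) = Gamma(70.9, 12.5).
Mode of Gamma(α,β) for α≥1 is (α−1)/β = 69.9/12.5 = 5.5920.

5.5920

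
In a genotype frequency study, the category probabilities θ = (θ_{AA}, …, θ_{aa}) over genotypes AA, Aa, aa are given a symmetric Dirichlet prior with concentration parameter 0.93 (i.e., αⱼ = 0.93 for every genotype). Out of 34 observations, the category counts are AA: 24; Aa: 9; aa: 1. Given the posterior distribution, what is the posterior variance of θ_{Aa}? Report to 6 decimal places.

0.005215

The Dirichlet prior is conjugate to the Multinomial likelihood: each posterior αⱼ = prior αⱼ + observed count nⱼ.
Posterior concentration: (24.93, 9.93, 1.93), total = 36.79.
Var[θ_j] = α_j(Σα−α_j)/((Σα)²(Σα+1)) = 9.93·26.86/(36.79²·37.79) = 0.005215.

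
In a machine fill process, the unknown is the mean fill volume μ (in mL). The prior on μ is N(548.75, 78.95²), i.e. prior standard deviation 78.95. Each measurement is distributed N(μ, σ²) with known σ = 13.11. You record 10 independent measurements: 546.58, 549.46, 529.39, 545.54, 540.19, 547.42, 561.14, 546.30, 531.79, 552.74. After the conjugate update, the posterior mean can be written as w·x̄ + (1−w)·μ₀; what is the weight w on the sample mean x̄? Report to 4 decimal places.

0.9973

For Normal data with known variance σ², a Normal(μ₀, σ₀²) prior on μ is conjugate. Posterior precision = 1/σ₀² + n/σ²; posterior mean is the precision-weighted average of μ₀ and x̄.
σ₀² = 78.95² = 6233.1025, σ² = 13.11² = 171.8721. Prior precision 1/σ₀² = 1/6233.1025; data precision n/σ² = 10/171.8721.
w = (n/σ²)/(1/σ₀² + n/σ²) = n·σ₀²/(σ² + n·σ₀²) = 10·6233.1025/(171.8721 + 10·6233.1025) = 62331.025/62502.8971 = 0.9973.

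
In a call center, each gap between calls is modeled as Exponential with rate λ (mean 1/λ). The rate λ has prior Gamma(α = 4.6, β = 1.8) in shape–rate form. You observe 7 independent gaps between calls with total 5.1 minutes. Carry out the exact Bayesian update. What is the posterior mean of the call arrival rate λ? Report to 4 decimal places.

With a Gamma(shape α, rate β) prior on the exponential rate λ, the posterior after n observations with total T = Σxᵢ is Gamma(α+n, β+T).
Posterior: Gamma(4.6+7, 1.8+5.1) = Gamma(11.6, 6.9).
Posterior mean of λ = α/β = 11.6/6.9 = 1.6812.

1.6812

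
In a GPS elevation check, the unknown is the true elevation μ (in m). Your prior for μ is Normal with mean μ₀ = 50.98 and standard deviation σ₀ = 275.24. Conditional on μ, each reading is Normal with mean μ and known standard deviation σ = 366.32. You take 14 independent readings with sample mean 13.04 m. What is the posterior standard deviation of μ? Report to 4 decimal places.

For Normal data with known variance σ², a Normal(μ₀, σ₀²) prior on μ is conjugate. Posterior precision = 1/σ₀² + n/σ²; posterior mean is the precision-weighted average of μ₀ and x̄.
σ₀² = 275.24² = 75757.0576, σ² = 366.32² = 134190.3424; σ² + n·σ₀² = 134190.3424 + 14·75757.0576 = 1194789.1488.
Posterior precision = 1/σ₀² + n/σ² = 1/75757.0576 + 14/134190.3424 = (σ² + n·σ₀²)/(σ₀²σ²) = 1194789.1488/(75757.0576·134190.3424); posterior variance σₙ² = σ₀²σ²/(σ² + n·σ₀²) = 75757.0576·134190.3424/1194789.1488 = 8508.501696.
Posterior SD = √σₙ² = √(75757.0576·134190.3424/1194789.1488) = 92.2415.

92.2415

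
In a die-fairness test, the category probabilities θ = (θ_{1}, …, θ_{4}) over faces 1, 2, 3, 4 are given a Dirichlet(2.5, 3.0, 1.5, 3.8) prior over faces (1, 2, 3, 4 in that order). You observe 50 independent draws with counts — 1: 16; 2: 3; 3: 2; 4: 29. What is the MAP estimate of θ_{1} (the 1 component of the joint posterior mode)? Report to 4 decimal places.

The Dirichlet prior is conjugate to the Multinomial likelihood: each posterior αⱼ = prior αⱼ + observed count nⱼ.
Posterior concentration: (18.5, 6.0, 3.5, 32.8), total = 60.8.
Joint mode component: (α_{1}−1)/(Σα−K) = 17.5/56.8 = 0.3081.

0.3081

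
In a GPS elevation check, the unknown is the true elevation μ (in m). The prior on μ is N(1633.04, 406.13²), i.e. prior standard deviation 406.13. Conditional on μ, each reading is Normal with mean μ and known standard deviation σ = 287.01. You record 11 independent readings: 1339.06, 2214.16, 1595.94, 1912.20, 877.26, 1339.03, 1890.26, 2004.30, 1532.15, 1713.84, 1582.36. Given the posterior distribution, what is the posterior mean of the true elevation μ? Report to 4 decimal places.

For Normal data with known variance σ², a Normal(μ₀, σ₀²) prior on μ is conjugate. Posterior precision = 1/σ₀² + n/σ²; posterior mean is the precision-weighted average of μ₀ and x̄.
Σxᵢ = 1339.06 + 2214.16 + 1595.94 + 1912.20 + 877.26 + 1339.03 + 1890.26 + 2004.30 + 1532.15 + 1713.84 + 1582.36 = 18000.56, so n·x̄ = 18000.56.
σ₀² = 406.13² = 164941.5769, σ² = 287.01² = 82374.7401; σ² + n·σ₀² = 82374.7401 + 11·164941.5769 = 1896732.086.
Posterior mean = (μ₀/σ₀² + n·x̄/σ²)/(1/σ₀² + n/σ²) = (σ²·μ₀ + σ₀²·n·x̄)/(σ² + n·σ₀²) = (82374.7401·1633.04 + 164941.5769·18000.56)/1896732.086 = 3103561997.055968/1896732.086 = 1636.2680.

1636.2680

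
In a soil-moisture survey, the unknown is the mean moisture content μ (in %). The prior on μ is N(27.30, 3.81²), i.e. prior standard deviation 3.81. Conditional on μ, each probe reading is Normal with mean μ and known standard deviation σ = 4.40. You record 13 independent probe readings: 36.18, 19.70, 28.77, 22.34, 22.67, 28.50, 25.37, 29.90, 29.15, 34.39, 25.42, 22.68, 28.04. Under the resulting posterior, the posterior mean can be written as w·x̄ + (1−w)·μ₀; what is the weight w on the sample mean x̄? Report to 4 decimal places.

For Normal data with known variance σ², a Normal(μ₀, σ₀²) prior on μ is conjugate. Posterior precision = 1/σ₀² + n/σ²; posterior mean is the precision-weighted average of μ₀ and x̄.
σ₀² = 3.81² = 14.5161, σ² = 4.40² = 19.36. Prior precision 1/σ₀² = 1/14.5161; data precision n/σ² = 13/19.36.
w = (n/σ²)/(1/σ₀² + n/σ²) = n·σ₀²/(σ² + n·σ₀²) = 13·14.5161/(19.36 + 13·14.5161) = 188.7093/208.0693 = 0.9070.

0.9070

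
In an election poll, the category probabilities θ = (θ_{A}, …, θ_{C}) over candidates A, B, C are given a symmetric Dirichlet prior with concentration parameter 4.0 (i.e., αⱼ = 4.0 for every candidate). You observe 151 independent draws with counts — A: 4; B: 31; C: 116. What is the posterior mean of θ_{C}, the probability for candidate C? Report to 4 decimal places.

The Dirichlet prior is conjugate to the Multinomial likelihood: each posterior αⱼ = prior αⱼ + observed count nⱼ.
Posterior concentration: (8.0, 35.0, 120.0), total = 163.0.
E[θ_{C}|data] = α_{C}/Σα = 120.0/163.0 = 0.7362.

0.7362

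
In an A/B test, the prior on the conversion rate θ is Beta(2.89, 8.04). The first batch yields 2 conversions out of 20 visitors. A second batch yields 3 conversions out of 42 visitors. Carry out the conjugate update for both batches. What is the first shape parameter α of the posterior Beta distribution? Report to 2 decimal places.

The Beta prior is conjugate to a Binomial/Bernoulli likelihood; the update adds successes to α and failures to β.
After batch 1: Beta(2.89+2, 8.04+18) = Beta(4.89, 26.04).
After batch 2: Beta(4.89+3, 26.04+39) = Beta(7.89, 65.04).
Posterior α = 7.89.

7.89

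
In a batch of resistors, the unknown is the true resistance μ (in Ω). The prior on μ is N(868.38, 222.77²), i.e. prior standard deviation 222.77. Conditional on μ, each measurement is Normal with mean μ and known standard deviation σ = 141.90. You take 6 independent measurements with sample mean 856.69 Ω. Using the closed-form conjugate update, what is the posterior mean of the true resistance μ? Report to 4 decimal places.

For Normal data with known variance σ², a Normal(μ₀, σ₀²) prior on μ is conjugate. Posterior precision = 1/σ₀² + n/σ²; posterior mean is the precision-weighted average of μ₀ and x̄.
n·x̄ = 6·856.69 = 5140.14.
σ₀² = 222.77² = 49626.4729, σ² = 141.90² = 20135.61; σ² + n·σ₀² = 20135.61 + 6·49626.4729 = 317894.4474.
Posterior mean = (μ₀/σ₀² + n·x̄/σ²)/(1/σ₀² + n/σ²) = (σ²·μ₀ + σ₀²·n·x̄)/(σ² + n·σ₀²) = (20135.61·868.38 + 49626.4729·5140.14)/317894.4474 = 272572379.424006/317894.4474 = 857.4305.

857.4305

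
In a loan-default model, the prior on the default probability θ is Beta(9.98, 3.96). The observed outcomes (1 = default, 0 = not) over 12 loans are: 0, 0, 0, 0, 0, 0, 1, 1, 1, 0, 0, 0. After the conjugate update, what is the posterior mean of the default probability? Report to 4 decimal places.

0.5004

The Beta prior is conjugate to a Binomial/Bernoulli likelihood; the update adds successes to α and failures to β.
Posterior: Beta(α+k, β+n−k) = Beta(9.98+3, 3.96+9) = Beta(12.98, 12.96).
Posterior mean = α/(α+β) = 12.98/25.94 = 0.5004.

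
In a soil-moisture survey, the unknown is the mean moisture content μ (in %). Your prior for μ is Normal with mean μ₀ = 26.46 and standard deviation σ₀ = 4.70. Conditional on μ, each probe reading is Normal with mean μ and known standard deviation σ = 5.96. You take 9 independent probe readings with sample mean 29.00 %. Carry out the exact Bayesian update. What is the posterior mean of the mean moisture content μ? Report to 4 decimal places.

28.6150

For Normal data with known variance σ², a Normal(μ₀, σ₀²) prior on μ is conjugate. Posterior precision = 1/σ₀² + n/σ²; posterior mean is the precision-weighted average of μ₀ and x̄.
n·x̄ = 9·29.00 = 261.
σ₀² = 4.70² = 22.09, σ² = 5.96² = 35.5216; σ² + n·σ₀² = 35.5216 + 9·22.09 = 234.3316.
Posterior mean = (μ₀/σ₀² + n·x̄/σ²)/(1/σ₀² + n/σ²) = (σ²·μ₀ + σ₀²·n·x̄)/(σ² + n·σ₀²) = (35.5216·26.46 + 22.09·261)/234.3316 = 6705.391536/234.3316 = 28.6150.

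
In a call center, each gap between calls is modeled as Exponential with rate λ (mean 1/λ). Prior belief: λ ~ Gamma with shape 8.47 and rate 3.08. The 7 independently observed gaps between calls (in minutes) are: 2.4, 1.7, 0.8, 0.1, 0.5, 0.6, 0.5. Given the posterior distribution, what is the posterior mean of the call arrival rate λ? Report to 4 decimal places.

With a Gamma(shape α, rate β) prior on the exponential rate λ, the posterior after n observations with total T = Σxᵢ is Gamma(α+n, β+T).
Sum of observations T = 6.6 minutes; n = 7.
Posterior: Gamma(8.47+7, 3.08+6.6) = Gamma(15.47, 9.68).
Posterior mean of λ = α/β = 15.47/9.68 = 1.5981.

1.5981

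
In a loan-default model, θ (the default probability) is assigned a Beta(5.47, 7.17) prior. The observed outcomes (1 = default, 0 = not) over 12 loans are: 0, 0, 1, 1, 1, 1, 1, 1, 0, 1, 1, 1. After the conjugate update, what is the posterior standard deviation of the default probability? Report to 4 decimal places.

The Beta prior is conjugate to a Binomial/Bernoulli likelihood; the update adds successes to α and failures to β.
Posterior: Beta(α+k, β+n−k) = Beta(5.47+9, 7.17+3) = Beta(14.47, 10.17).
Var = αβ/((α+β)²(α+β+1)) = 14.47·10.17/(24.64²·25.64) = 0.00945344; SD = √0.00945344 = 0.0972.

0.0972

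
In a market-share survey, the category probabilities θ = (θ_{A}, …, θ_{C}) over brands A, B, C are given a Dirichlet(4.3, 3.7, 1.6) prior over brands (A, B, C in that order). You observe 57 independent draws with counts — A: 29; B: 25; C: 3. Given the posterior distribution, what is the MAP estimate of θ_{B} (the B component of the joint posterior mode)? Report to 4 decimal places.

0.4355

The Dirichlet prior is conjugate to the Multinomial likelihood: each posterior αⱼ = prior αⱼ + observed count nⱼ.
Posterior concentration: (33.3, 28.7, 4.6), total = 66.6.
Joint mode component: (α_{B}−1)/(Σα−K) = 27.7/63.6 = 0.4355.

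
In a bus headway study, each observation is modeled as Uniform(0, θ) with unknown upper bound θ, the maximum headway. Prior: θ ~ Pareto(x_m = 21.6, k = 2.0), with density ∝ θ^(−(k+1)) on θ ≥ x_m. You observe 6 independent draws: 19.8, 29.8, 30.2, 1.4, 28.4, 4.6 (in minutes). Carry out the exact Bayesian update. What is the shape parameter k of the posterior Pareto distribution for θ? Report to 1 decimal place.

A Pareto(scale x_m, shape k) prior on the upper bound θ of Uniform(0, θ) is conjugate: posterior is Pareto(max(x_m, max xᵢ), k + n).
Sample maximum = 30.2; prior scale x_m = 21.6 → posterior scale = max = 30.2.
Posterior shape = 2.0 + 6 = 8.0.
Posterior shape k = 8.0.

8.0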